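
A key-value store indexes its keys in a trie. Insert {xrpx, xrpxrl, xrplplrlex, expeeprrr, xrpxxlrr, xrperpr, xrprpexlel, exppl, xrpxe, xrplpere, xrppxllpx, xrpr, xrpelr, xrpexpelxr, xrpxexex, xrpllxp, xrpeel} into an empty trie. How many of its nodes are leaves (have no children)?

14

A leaf is a node with no children — equivalently, the end of a word that is not a proper prefix of any other stored word.
Those words: "expeeprrr", "exppl", "xrpeel", "xrpelr", "xrperpr", "xrpexpelxr", "xrpllxp", "xrplpere", "xrplplrlex", "xrppxllpx", "xrprpexlel", "xrpxexex", "xrpxrl", "xrpxxlrr"
Leaf count: 14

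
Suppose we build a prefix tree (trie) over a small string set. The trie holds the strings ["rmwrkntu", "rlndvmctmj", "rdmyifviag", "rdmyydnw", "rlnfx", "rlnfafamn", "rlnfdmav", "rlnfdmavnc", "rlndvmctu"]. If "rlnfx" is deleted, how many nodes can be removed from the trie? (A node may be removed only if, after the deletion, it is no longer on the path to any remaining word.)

1

Walk "rlnfx" from the leaf back toward the root, removing each node that no remaining word uses.
The suffix "x" (1 node) is used only by "rlnfx"; the node for "rlnf" still has the child "a", so pruning stops there.
Nodes removed: 1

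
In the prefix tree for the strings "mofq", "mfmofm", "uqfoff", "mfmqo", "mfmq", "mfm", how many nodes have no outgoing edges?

Leaves are exactly the stored words that no other stored word extends.
Those words: "mfmofm", "mfmqo", "mofq", "uqfoff"
Leaf count: 4

4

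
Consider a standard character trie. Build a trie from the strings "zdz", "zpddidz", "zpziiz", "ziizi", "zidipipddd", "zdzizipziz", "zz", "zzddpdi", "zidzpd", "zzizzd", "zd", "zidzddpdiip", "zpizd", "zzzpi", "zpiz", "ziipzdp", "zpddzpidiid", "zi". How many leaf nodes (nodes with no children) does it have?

A leaf is a node with no children — equivalently, the end of a word that is not a proper prefix of any other stored word.
Those words: "zdzizipziz", "zidipipddd", "zidzddpdiip", "zidzpd", "ziipzdp", "ziizi", "zpddidz", "zpddzpidiid", "zpizd", "zpziiz", "zzddpdi", "zzizzd", "zzzpi"
Leaf count: 13

13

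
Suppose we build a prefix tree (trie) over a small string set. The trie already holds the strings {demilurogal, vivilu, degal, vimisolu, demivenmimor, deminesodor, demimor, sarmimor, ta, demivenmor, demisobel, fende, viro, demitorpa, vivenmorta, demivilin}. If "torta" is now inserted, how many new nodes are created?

4

The longest prefix of "torta" already in the trie is "t" (length 1).
So 5 − 1 = 4 new nodes.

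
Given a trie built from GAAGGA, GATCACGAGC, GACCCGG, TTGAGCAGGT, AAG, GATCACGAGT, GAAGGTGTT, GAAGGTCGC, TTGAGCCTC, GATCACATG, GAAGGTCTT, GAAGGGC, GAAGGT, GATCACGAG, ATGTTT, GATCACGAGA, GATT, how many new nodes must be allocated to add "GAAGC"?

"GAAG" is already a path in the trie; the remaining "C" must be added.
Each of the 1 remaining characters creates one node.

1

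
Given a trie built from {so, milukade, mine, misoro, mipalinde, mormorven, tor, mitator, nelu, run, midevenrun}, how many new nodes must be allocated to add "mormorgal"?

3

The longest prefix of "mormorgal" already in the trie is "mormor" (length 6).
New nodes needed: |"mormorgal"| − 6 = 9 − 6 = 3.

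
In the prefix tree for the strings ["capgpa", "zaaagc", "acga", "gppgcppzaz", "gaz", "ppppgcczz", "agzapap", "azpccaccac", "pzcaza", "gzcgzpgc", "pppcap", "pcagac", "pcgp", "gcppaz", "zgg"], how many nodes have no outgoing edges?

15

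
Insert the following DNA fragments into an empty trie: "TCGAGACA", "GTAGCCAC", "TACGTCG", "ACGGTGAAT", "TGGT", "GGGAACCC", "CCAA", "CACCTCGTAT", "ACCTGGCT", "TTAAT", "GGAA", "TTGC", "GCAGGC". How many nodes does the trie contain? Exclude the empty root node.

Insert word by word; a character creates a node only if that edge doesn't already exist:
  "TCGAGACA" → 8 new (T, C, G, A, G, A, C, A)
  "GTAGCCAC" → 8 new (G, T, A, G, C, C, A, C)
  "TACGTCG" → prefix "T" already present; 6 new (A, C, G, T, C, G)
  "ACGGTGAAT" → 9 new (A, C, G, G, T, G, A, A, T)
  "TGGT" → prefix "T" already present; 3 new (G, G, T)
  "GGGAACCC" → prefix "G" already present; 7 new (G, G, A, A, C, C, C)
  "CCAA" → 4 new (C, C, A, A)
  "CACCTCGTAT" → prefix "C" already present; 9 new (A, C, C, T, C, G, T, A, T)
  "ACCTGGCT" → prefix "AC" already present; 6 new (C, T, G, G, C, T)
  "TTAAT" → prefix "T" already present; 4 new (T, A, A, T)
  "GGAA" → prefix "GG" already present; 2 new (A, A)
  "TTGC" → prefix "TT" already present; 2 new (G, C)
  "GCAGGC" → prefix "G" already present; 5 new (C, A, G, G, C)
Total nodes = 8 + 8 + 6 + 9 + 3 + 7 + 4 + 9 + 6 + 4 + 2 + 2 + 5 = 73

73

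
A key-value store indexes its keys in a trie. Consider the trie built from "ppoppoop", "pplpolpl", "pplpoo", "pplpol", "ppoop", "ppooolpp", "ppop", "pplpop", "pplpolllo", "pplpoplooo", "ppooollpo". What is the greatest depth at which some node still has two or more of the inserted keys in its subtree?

Look for the deepest trie node that still has at least two words in its subtree.
e.g. "pplpol" and "pplpolllo" share the prefix "pplpol" of length 6; no pair shares a longer one.
Longest shared-prefix length: 6

6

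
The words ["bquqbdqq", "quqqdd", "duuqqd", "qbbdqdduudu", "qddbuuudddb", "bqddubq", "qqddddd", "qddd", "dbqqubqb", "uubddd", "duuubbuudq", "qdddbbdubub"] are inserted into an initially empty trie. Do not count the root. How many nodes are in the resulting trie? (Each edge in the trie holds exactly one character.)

79

Trace insertions, counting only characters that open a new branch:
  "bquqbdqq" → 8 new (b, q, u, q, b, d, q, q)
  "quqqdd" → 6 new (q, u, q, q, d, d)
  "duuqqd" → 6 new (d, u, u, q, q, d)
  "qbbdqdduudu" → prefix "q" already present; 10 new (b, b, d, q, d, d, u, u, d, u)
  "qddbuuudddb" → prefix "q" already present; 10 new (d, d, b, u, u, u, d, d, d, b)
  "bqddubq" → prefix "bq" already present; 5 new (d, d, u, b, q)
  "qqddddd" → prefix "q" already present; 6 new (q, d, d, d, d, d)
  "qddd" → prefix "qdd" already present; 1 new (d)
  "dbqqubqb" → prefix "d" already present; 7 new (b, q, q, u, b, q, b)
  "uubddd" → 6 new (u, u, b, d, d, d)
  "duuubbuudq" → prefix "duu" already present; 7 new (u, b, b, u, u, d, q)
  "qdddbbdubub" → prefix "qddd" already present; 7 new (b, b, d, u, b, u, b)
Total nodes = 8 + 6 + 6 + 10 + 10 + 5 + 6 + 1 + 7 + 6 + 7 + 7 = 79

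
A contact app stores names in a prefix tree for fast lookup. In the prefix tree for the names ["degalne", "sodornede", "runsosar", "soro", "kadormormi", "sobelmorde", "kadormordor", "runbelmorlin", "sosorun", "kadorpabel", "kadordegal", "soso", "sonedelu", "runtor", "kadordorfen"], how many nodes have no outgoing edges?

14

A leaf is a node with no children — equivalently, the end of a word that is not a proper prefix of any other stored word.
Those words: "degalne", "kadordegal", "kadordorfen", "kadormordor", "kadormormi", "kadorpabel", "runbelmorlin", "runsosar", "runtor", "sobelmorde", "sodornede", "sonedelu", "soro", "sosorun"
Leaf count: 14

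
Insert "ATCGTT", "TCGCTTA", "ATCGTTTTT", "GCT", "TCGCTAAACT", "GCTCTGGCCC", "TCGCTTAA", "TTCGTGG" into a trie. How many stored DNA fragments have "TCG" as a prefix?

Walk to "TCG"; the words in its subtree are exactly those with that prefix.
Words under "TCG": TCGCTAAACT, TCGCTTA, TCGCTTAA
Count: 3

3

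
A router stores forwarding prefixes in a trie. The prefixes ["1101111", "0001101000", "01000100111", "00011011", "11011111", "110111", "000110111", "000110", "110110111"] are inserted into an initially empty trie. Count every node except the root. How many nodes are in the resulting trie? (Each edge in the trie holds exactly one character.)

34

Count nodes per top-level branch (shared prefixes stored once):
  '0'-branch (000110, 0001101000, 00011011, 000110111, 01000100111): 22 nodes
  '1'-branch (110110111, 110111, 1101111, 11011111): 12 nodes
Sum: 34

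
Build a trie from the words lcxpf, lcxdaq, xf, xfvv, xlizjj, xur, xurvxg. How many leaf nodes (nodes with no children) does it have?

Leaves are exactly the stored words that no other stored word extends.
Those words: "lcxdaq", "lcxpf", "xfvv", "xlizjj", "xurvxg"
Leaf count: 5

5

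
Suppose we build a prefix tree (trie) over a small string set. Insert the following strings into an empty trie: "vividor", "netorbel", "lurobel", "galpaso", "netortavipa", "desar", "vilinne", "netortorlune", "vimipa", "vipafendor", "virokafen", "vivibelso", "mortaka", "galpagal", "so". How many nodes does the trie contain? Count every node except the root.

Count nodes per top-level branch (shared prefixes stored once):
  'd'-branch (desar): 5 nodes
  'g'-branch (galpagal, galpaso): 10 nodes
  'l'-branch (lurobel): 7 nodes
  'm'-branch (mortaka): 7 nodes
  'n'-branch (netorbel, netortavipa, netortorlune): 20 nodes
  's'-branch (so): 2 nodes
  'v'-branch (vilinne, vimipa, vipafendor, virokafen, vivibelso, vividor): 36 nodes
Sum: 87

87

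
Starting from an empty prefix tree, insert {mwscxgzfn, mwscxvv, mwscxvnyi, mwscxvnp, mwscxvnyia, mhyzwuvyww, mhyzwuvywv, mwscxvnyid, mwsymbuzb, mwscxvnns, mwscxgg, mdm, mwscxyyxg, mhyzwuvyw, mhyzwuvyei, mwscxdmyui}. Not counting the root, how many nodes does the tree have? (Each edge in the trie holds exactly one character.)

49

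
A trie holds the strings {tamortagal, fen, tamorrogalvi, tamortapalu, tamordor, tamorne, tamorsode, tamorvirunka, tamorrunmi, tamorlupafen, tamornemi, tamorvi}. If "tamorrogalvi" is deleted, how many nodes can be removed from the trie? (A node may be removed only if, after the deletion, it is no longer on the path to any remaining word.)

6

After clearing the end-marker at "tamorrogalvi", prune upward until reaching a node still needed by another word.
The suffix "ogalvi" (6 nodes) is used only by "tamorrogalvi"; the node for "tamorr" still has the child "u", so pruning stops there.
Nodes removed: 6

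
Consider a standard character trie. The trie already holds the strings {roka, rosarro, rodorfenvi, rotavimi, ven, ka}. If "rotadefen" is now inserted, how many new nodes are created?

5

Walking "rotadefen" from the root, the first 4 characters ("rota") follow existing edges; "d" is the first miss.
Each of the 5 remaining characters creates one node.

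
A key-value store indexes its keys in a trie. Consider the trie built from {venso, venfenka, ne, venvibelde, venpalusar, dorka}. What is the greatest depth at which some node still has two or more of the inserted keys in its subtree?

3

Equivalently: take the maximum, over all pairs, of their longest common prefix length.
"venfenka" and "venpalusar" agree on "ven" (3 characters) before diverging; nothing deeper is shared.
Longest shared-prefix length: 3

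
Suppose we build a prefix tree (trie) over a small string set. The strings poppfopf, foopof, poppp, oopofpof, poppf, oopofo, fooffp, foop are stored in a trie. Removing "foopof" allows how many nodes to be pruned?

After clearing the end-marker at "foopof", prune upward until reaching a node still needed by another word.
The suffix "of" (2 nodes) is used only by "foopof"; "foop" is itself a stored word, so pruning stops there.
Nodes removed: 2

2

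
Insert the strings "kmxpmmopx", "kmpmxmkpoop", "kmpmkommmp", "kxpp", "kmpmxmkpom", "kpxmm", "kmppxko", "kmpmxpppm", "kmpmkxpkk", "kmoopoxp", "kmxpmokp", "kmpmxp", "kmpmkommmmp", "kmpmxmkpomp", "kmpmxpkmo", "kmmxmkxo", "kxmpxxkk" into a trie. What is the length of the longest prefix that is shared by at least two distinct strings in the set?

10

Look for the deepest trie node that still has at least two words in its subtree.
"kmpmxmkpom" and "kmpmxmkpomp" agree on "kmpmxmkpom" (10 characters) before diverging; nothing deeper is shared.
Longest shared-prefix length: 10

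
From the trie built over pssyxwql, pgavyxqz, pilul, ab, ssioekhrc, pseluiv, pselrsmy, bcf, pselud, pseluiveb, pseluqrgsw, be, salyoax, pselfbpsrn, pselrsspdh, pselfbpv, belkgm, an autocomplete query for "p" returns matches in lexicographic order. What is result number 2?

DFS of the "p" subtree visits, in order: "pgavyxqz", "pilul", "pselfbpsrn", "pselfbpv", "pselrsmy", "pselrsspdh", "pselud", "pseluiv", "pseluiveb", "pseluqrgsw", "pssyxwql"
Position 2: pilul

pilul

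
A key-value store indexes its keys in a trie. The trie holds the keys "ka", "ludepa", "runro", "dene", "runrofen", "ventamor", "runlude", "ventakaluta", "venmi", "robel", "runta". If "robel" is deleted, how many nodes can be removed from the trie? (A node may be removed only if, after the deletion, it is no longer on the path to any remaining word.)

After clearing the end-marker at "robel", prune upward until reaching a node still needed by another word.
The suffix "obel" (4 nodes) is used only by "robel"; the node for "r" still has the child "u", so pruning stops there.
Nodes removed: 4

4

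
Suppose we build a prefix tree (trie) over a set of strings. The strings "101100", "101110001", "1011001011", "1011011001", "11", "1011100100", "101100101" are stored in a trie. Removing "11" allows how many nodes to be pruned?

Walk "11" from the leaf back toward the root, removing each node that no remaining word uses.
The suffix "1" (1 node) is used only by "11"; the node for "1" still has the child "0", so pruning stops there.
Nodes removed: 1

1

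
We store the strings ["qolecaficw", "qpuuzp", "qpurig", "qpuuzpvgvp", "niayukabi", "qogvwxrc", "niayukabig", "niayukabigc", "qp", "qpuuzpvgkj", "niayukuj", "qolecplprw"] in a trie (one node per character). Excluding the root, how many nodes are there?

48

Trace insertions, counting only characters that open a new branch:
  "qolecaficw" → 10 new (q, o, l, e, c, a, f, i, c, w)
  "qpuuzp" → prefix "q" already present; 5 new (p, u, u, z, p)
  "qpurig" → prefix "qpu" already present; 3 new (r, i, g)
  "qpuuzpvgvp" → prefix "qpuuzp" already present; 4 new (v, g, v, p)
  "niayukabi" → 9 new (n, i, a, y, u, k, a, b, i)
  "qogvwxrc" → prefix "qo" already present; 6 new (g, v, w, x, r, c)
  "niayukabig" → prefix "niayukabi" already present; 1 new (g)
  "niayukabigc" → prefix "niayukabig" already present; 1 new (c)
  "qp" → prefix "qp" already present; 0 new (none)
  "qpuuzpvgkj" → prefix "qpuuzpvg" already present; 2 new (k, j)
  "niayukuj" → prefix "niayuk" already present; 2 new (u, j)
  "qolecplprw" → prefix "qolec" already present; 5 new (p, l, p, r, w)
Total nodes = 10 + 5 + 3 + 4 + 9 + 6 + 1 + 1 + 0 + 2 + 2 + 5 = 48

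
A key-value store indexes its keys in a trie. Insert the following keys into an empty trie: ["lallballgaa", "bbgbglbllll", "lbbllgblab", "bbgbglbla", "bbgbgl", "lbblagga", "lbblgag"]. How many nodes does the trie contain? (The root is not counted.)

39

Trie structure (* marks end of a word):
(root)
├─ b
│  └─ b
│     └─ g
│        └─ b
│           └─ g
│              └─ l *
│                 └─ b
│                    └─ l
│                       ├─ a *
│                       └─ l
│                          └─ l
│                             └─ l *
└─ l
   ├─ a
   │  └─ l
   │     └─ l
   │        └─ b
   │           └─ a
   │              └─ l
   │                 └─ l
   │                    └─ g
   │                       └─ a
   │                          └─ a *
   └─ b
      └─ b
         └─ l
            ├─ a
            │  └─ g
            │     └─ g
            │        └─ a *
            ├─ g
            │  └─ a
            │     └─ g *
            └─ l
               └─ g
                  └─ b
                     └─ l
                        └─ a
                           └─ b *
Counting every labelled node above: 39.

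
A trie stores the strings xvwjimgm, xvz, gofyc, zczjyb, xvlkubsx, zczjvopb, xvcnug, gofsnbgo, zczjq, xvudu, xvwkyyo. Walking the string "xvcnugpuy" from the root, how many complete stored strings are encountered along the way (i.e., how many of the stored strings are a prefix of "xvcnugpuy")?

1

Check each prefix of "xvcnugpuy" against the stored set — each match is an end-marker on the path.
Prefixes of the query that are stored words: "xvcnug"
Count: 1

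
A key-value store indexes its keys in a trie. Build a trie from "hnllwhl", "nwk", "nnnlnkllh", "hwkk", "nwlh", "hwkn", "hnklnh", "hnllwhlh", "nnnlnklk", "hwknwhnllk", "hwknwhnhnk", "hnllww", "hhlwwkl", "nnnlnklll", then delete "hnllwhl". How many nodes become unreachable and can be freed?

After clearing the end-marker at "hnllwhl", prune upward until reaching a node still needed by another word.
Every node on "hnllwhl" is still needed (e.g. by "hnllwhlh"), so nothing is freed.
Nodes removed: 0

0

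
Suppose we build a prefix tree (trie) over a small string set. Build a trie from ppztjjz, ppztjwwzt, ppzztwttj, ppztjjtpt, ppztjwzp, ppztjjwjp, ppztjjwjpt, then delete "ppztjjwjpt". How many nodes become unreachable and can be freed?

A node on "ppztjjwjpt"'s path can go only if nothing else ends at it or branches off below it.
The suffix "t" (1 node) is used only by "ppztjjwjpt"; "ppztjjwjp" is itself a stored word, so pruning stops there.
Nodes removed: 1

1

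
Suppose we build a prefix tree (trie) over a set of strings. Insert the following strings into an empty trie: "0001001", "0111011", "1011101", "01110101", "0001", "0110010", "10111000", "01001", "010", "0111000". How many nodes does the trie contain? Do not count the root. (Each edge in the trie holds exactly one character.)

33

Trace insertions, counting only characters that open a new branch:
  "0001001" → 7 new (0, 0, 0, 1, 0, 0, 1)
  "0111011" → prefix "0" already present; 6 new (1, 1, 1, 0, 1, 1)
  "1011101" → 7 new (1, 0, 1, 1, 1, 0, 1)
  "01110101" → prefix "011101" already present; 2 new (0, 1)
  "0001" → prefix "0001" already present; 0 new (none)
  "0110010" → prefix "011" already present; 4 new (0, 0, 1, 0)
  "10111000" → prefix "101110" already present; 2 new (0, 0)
  "01001" → prefix "01" already present; 3 new (0, 0, 1)
  "010" → prefix "010" already present; 0 new (none)
  "0111000" → prefix "01110" already present; 2 new (0, 0)
Total nodes = 7 + 6 + 7 + 2 + 0 + 4 + 2 + 3 + 0 + 2 = 33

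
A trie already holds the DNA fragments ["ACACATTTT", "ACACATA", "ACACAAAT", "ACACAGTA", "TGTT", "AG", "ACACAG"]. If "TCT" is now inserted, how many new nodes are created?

2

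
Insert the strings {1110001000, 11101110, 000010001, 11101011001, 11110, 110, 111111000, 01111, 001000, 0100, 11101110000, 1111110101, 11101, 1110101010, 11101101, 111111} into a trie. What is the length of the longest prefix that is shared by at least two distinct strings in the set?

8

Look for the deepest trie node that still has at least two words in its subtree.
"11101110" and "11101110000" agree on "11101110" (8 characters) before diverging; nothing deeper is shared.
Longest shared-prefix length: 8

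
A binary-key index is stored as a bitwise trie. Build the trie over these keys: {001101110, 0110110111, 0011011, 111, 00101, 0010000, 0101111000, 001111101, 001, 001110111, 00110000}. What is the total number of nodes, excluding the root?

46

Trace insertions, counting only characters that open a new branch:
  "001101110" → 9 new (0, 0, 1, 1, 0, 1, 1, 1, 0)
  "0110110111" → prefix "0" already present; 9 new (1, 1, 0, 1, 1, 0, 1, 1, 1)
  "0011011" → prefix "0011011" already present; 0 new (none)
  "111" → 3 new (1, 1, 1)
  "00101" → prefix "001" already present; 2 new (0, 1)
  "0010000" → prefix "0010" already present; 3 new (0, 0, 0)
  "0101111000" → prefix "01" already present; 8 new (0, 1, 1, 1, 1, 0, 0, 0)
  "001111101" → prefix "0011" already present; 5 new (1, 1, 1, 0, 1)
  "001" → prefix "001" already present; 0 new (none)
  "001110111" → prefix "00111" already present; 4 new (0, 1, 1, 1)
  "00110000" → prefix "00110" already present; 3 new (0, 0, 0)
Total nodes = 9 + 9 + 0 + 3 + 2 + 3 + 8 + 5 + 0 + 4 + 3 = 46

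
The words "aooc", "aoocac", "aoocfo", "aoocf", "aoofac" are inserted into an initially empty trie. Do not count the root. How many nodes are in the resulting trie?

11

For each word, the new-node count is its length minus the longest prefix already in the trie:
  "aooc" → 4 new (a, o, o, c)
  "aoocac" → prefix "aooc" already present; 2 new (a, c)
  "aoocfo" → prefix "aooc" already present; 2 new (f, o)
  "aoocf" → prefix "aoocf" already present; 0 new (none)
  "aoofac" → prefix "aoo" already present; 3 new (f, a, c)
Total nodes = 4 + 2 + 2 + 0 + 3 = 11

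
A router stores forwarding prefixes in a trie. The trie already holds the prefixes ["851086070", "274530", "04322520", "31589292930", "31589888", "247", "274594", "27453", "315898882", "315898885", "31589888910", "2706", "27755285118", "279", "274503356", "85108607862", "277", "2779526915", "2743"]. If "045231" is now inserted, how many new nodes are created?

4

The longest prefix of "045231" already in the trie is "04" (length 2).
Each of the 4 remaining characters creates one node.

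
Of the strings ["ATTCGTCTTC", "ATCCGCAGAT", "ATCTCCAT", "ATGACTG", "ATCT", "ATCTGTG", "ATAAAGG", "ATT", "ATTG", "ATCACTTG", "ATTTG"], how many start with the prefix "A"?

11

Traverse to the node for "A", then collect every word in that subtree.
Matches: "ATAAAGG", "ATCACTTG", "ATCCGCAGAT", "ATCT", "ATCTCCAT", "ATCTGTG", "ATGACTG", "ATT", "ATTCGTCTTC", "ATTG", "ATTTG"
Count: 11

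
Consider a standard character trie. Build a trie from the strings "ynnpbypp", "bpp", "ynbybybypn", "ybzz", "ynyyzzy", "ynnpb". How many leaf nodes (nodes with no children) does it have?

Leaves are exactly the stored words that no other stored word extends.
Those words: "bpp", "ybzz", "ynbybybypn", "ynnpbypp", "ynyyzzy"
Leaf count: 5

5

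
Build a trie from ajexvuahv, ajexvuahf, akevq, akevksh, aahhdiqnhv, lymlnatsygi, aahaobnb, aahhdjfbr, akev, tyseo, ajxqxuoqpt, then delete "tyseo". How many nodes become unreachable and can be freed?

A node on "tyseo"'s path can go only if nothing else ends at it or branches off below it.
No other word shares any prefix with "tyseo", so all 5 of its nodes go.
Nodes removed: 5

5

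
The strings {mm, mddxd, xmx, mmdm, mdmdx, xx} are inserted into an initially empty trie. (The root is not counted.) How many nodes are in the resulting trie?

Insert word by word; a character creates a node only if that edge doesn't already exist:
  "mm" → 2 new (m, m)
  "mddxd" → prefix "m" already present; 4 new (d, d, x, d)
  "xmx" → 3 new (x, m, x)
  "mmdm" → prefix "mm" already present; 2 new (d, m)
  "mdmdx" → prefix "md" already present; 3 new (m, d, x)
  "xx" → prefix "x" already present; 1 new (x)
Total nodes = 2 + 4 + 3 + 2 + 3 + 1 = 15

15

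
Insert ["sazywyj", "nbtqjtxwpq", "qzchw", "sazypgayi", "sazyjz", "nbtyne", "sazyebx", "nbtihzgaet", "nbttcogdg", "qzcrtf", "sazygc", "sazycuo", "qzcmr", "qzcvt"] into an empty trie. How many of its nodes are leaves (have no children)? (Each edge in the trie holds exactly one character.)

14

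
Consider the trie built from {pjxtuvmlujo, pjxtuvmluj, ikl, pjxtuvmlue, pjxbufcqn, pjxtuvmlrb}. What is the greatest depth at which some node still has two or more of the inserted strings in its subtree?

10

The deepest shared node is where two words last agree before diverging.
e.g. "pjxtuvmluj" and "pjxtuvmlujo" share the prefix "pjxtuvmluj" of length 10; no pair shares a longer one.
Longest shared-prefix length: 10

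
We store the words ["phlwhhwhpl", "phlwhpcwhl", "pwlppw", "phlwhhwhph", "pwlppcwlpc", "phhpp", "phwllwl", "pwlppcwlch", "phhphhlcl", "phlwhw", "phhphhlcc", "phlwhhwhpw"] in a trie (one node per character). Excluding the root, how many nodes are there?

44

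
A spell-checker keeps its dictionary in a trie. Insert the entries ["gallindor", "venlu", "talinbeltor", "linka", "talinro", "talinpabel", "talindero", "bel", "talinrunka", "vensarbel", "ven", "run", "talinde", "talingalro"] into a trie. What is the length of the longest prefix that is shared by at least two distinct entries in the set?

Look for the deepest trie node that still has at least two words in its subtree.
"talinde" and "talindero" agree on "talinde" (7 characters) before diverging; nothing deeper is shared.
Longest shared-prefix length: 7

7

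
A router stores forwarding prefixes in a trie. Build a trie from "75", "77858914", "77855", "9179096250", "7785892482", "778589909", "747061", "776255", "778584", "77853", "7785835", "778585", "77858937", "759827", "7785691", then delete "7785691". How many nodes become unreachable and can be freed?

Walk "7785691" from the leaf back toward the root, removing each node that no remaining word uses.
The suffix "691" (3 nodes) is used only by "7785691"; the node for "7785" still has the child "8", so pruning stops there.
Nodes removed: 3

3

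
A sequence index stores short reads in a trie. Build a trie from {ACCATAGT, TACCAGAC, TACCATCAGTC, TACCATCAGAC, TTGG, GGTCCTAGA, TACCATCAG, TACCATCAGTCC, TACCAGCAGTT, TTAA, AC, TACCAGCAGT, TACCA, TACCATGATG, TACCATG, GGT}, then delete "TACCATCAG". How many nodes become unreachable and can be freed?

0

After clearing the end-marker at "TACCATCAG", prune upward until reaching a node still needed by another word.
Every node on "TACCATCAG" is still needed (e.g. by "TACCATCAGTC"), so nothing is freed.
Nodes removed: 0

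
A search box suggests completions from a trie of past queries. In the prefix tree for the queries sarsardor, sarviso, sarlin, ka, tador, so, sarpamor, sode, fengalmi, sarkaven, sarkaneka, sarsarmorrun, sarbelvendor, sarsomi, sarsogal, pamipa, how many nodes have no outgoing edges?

15

Leaves are exactly the stored words that no other stored word extends.
Those words: "fengalmi", "ka", "pamipa", "sarbelvendor", "sarkaneka", "sarkaven", "sarlin", "sarpamor", "sarsardor", "sarsarmorrun", "sarsogal", "sarsomi", "sarviso", "sode", "tador"
Leaf count: 15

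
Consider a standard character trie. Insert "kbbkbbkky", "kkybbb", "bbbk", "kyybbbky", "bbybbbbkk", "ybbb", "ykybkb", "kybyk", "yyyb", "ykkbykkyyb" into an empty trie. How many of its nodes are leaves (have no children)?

Leaves are exactly the stored words that no other stored word extends.
Those words: "bbbk", "bbybbbbkk", "kbbkbbkky", "kkybbb", "kybyk", "kyybbbky", "ybbb", "ykkbykkyyb", "ykybkb", "yyyb"
Leaf count: 10

10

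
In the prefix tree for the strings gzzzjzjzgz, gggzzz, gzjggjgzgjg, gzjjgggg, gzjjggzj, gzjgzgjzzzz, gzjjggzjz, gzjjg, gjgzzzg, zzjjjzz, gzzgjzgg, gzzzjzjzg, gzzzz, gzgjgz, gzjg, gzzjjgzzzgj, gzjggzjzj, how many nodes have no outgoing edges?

A leaf is a node with no children — equivalently, the end of a word that is not a proper prefix of any other stored word.
Those words: "gggzzz", "gjgzzzg", "gzgjgz", "gzjggjgzgjg", "gzjggzjzj", "gzjgzgjzzzz", "gzjjgggg", "gzjjggzjz", "gzzgjzgg", "gzzjjgzzzgj", "gzzzjzjzgz", "gzzzz", "zzjjjzz"
Leaf count: 13

13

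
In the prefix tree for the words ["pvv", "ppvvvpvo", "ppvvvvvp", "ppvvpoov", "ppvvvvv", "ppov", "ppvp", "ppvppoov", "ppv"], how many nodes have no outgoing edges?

6

Leaves are exactly the stored words that no other stored word extends.
Those words: "ppov", "ppvppoov", "ppvvpoov", "ppvvvpvo", "ppvvvvvp", "pvv"
Leaf count: 6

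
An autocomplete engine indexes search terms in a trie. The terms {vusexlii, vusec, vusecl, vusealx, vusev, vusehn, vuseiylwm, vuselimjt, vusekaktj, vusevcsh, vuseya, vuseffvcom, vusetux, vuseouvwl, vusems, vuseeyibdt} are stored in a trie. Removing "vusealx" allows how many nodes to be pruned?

After clearing the end-marker at "vusealx", prune upward until reaching a node still needed by another word.
The suffix "alx" (3 nodes) is used only by "vusealx"; the node for "vuse" still has the child "x", so pruning stops there.
Nodes removed: 3

3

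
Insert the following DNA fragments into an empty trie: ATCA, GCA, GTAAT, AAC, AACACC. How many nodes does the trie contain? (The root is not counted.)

Count nodes per top-level branch (shared prefixes stored once):
  'A'-branch (AAC, AACACC, ATCA): 9 nodes
  'G'-branch (GCA, GTAAT): 7 nodes
Sum: 16

16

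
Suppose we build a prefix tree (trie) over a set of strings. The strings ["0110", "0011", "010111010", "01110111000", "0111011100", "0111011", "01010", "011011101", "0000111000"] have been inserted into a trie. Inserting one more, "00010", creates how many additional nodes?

2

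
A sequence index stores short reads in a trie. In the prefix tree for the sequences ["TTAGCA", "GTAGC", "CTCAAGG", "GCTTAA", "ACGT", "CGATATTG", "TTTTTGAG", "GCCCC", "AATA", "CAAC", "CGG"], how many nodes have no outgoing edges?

11

Leaves are exactly the stored words that no other stored word extends.
Those words: "AATA", "ACGT", "CAAC", "CGATATTG", "CGG", "CTCAAGG", "GCCCC", "GCTTAA", "GTAGC", "TTAGCA", "TTTTTGAG"
Leaf count: 11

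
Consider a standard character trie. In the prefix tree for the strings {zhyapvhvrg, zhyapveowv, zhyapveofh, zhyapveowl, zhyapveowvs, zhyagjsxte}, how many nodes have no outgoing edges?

5

A leaf is a node with no children — equivalently, the end of a word that is not a proper prefix of any other stored word.
Those words: "zhyagjsxte", "zhyapveofh", "zhyapveowl", "zhyapveowvs", "zhyapvhvrg"
Leaf count: 5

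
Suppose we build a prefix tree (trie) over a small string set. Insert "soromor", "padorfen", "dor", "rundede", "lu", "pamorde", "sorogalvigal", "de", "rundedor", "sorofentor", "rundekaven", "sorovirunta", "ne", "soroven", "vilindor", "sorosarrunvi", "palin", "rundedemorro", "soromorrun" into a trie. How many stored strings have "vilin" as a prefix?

Filter for entries beginning with "vilin":
Words under "vilin": vilindor
Count: 1

1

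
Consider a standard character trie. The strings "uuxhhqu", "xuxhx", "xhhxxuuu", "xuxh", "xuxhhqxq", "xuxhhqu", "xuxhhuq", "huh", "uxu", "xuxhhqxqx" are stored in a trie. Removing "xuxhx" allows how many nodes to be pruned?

1

A node on "xuxhx"'s path can go only if nothing else ends at it or branches off below it.
The suffix "x" (1 node) is used only by "xuxhx"; the node for "xuxh" still has the child "h", so pruning stops there.
Nodes removed: 1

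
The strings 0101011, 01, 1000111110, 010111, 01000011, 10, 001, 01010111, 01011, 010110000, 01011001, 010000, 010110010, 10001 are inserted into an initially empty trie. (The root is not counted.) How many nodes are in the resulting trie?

33

Trie structure (* marks end of a word):
(root)
├─ 0
│  ├─ 0
│  │  └─ 1 *
│  └─ 1 *
│     └─ 0
│        ├─ 0
│        │  └─ 0
│        │     └─ 0 *
│        │        └─ 1
│        │           └─ 1 *
│        └─ 1
│           ├─ 0
│           │  └─ 1
│           │     └─ 1 *
│           │        └─ 1 *
│           └─ 1 *
│              ├─ 0
│              │  └─ 0
│              │     ├─ 0
│              │     │  └─ 0 *
│              │     └─ 1 *
│              │        └─ 0 *
│              └─ 1 *
└─ 1
   └─ 0 *
      └─ 0
         └─ 0
            └─ 1 *
               └─ 1
                  └─ 1
                     └─ 1
                        └─ 1
                           └─ 0 *
Counting every labelled node above: 33.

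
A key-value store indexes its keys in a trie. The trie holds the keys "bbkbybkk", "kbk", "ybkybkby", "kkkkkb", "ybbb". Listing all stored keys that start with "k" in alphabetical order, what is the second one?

DFS of the "k" subtree visits, in order: "kbk", "kkkkkb"
The 2nd is kkkkkb.

kkkkkb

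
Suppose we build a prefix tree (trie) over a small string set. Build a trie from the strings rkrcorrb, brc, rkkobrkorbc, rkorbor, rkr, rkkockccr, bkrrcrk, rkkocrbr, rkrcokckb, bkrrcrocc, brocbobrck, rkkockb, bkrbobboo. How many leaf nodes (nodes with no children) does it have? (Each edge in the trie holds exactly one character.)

Leaves are exactly the stored words that no other stored word extends.
Those words: "bkrbobboo", "bkrrcrk", "bkrrcrocc", "brc", "brocbobrck", "rkkobrkorbc", "rkkockb", "rkkockccr", "rkkocrbr", "rkorbor", "rkrcokckb", "rkrcorrb"
Leaf count: 12

12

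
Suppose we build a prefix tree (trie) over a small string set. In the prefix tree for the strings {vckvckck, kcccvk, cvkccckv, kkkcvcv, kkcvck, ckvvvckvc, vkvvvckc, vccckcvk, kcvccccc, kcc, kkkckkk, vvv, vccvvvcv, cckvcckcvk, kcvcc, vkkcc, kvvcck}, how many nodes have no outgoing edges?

A leaf is a node with no children — equivalently, the end of a word that is not a proper prefix of any other stored word.
Those words: "cckvcckcvk", "ckvvvckvc", "cvkccckv", "kcccvk", "kcvccccc", "kkcvck", "kkkckkk", "kkkcvcv", "kvvcck", "vccckcvk", "vccvvvcv", "vckvckck", "vkkcc", "vkvvvckc", "vvv"
Leaf count: 15

15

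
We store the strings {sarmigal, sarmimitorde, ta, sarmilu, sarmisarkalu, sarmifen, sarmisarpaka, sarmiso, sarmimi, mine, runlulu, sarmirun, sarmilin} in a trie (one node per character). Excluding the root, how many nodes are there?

50

Insert word by word; a character creates a node only if that edge doesn't already exist:
  "sarmigal" → 8 new (s, a, r, m, i, g, a, l)
  "sarmimitorde" → prefix "sarmi" already present; 7 new (m, i, t, o, r, d, e)
  "ta" → 2 new (t, a)
  "sarmilu" → prefix "sarmi" already present; 2 new (l, u)
  "sarmisarkalu" → prefix "sarmi" already present; 7 new (s, a, r, k, a, l, u)
  "sarmifen" → prefix "sarmi" already present; 3 new (f, e, n)
  "sarmisarpaka" → prefix "sarmisar" already present; 4 new (p, a, k, a)
  "sarmiso" → prefix "sarmis" already present; 1 new (o)
  "sarmimi" → prefix "sarmimi" already present; 0 new (none)
  "mine" → 4 new (m, i, n, e)
  "runlulu" → 7 new (r, u, n, l, u, l, u)
  "sarmirun" → prefix "sarmi" already present; 3 new (r, u, n)
  "sarmilin" → prefix "sarmil" already present; 2 new (i, n)
Total nodes = 8 + 7 + 2 + 2 + 7 + 3 + 4 + 1 + 0 + 4 + 7 + 3 + 2 = 50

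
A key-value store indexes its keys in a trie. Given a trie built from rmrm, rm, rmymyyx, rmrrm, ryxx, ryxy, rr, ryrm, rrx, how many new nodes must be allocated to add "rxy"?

Walking "rxy" from the root, the first 1 characters ("r") follow existing edges; "x" is the first miss.
New nodes needed: |"rxy"| − 1 = 3 − 1 = 2.

2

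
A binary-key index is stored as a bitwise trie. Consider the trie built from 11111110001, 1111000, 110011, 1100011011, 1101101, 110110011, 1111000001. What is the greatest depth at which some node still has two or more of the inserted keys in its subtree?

Look for the deepest trie node that still has at least two words in its subtree.
e.g. "1111000" and "1111000001" share the prefix "1111000" of length 7; no pair shares a longer one.
Longest shared-prefix length: 7

7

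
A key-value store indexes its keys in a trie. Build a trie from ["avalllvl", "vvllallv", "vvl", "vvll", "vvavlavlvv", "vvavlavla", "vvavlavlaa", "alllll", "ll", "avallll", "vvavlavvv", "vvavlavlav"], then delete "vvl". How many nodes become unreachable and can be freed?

0

After clearing the end-marker at "vvl", prune upward until reaching a node still needed by another word.
Every node on "vvl" is still needed (e.g. by "vvllallv"), so nothing is freed.
Nodes removed: 0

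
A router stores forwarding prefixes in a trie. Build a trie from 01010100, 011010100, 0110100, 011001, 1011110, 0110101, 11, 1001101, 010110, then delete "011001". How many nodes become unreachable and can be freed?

2

After clearing the end-marker at "011001", prune upward until reaching a node still needed by another word.
The suffix "01" (2 nodes) is used only by "011001"; the node for "0110" still has the child "1", so pruning stops there.
Nodes removed: 2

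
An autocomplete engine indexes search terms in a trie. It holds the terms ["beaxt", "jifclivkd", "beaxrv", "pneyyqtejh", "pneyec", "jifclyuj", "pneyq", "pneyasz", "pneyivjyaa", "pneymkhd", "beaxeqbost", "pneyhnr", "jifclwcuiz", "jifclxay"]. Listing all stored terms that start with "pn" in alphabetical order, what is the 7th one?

pneyyqtejh

Words with prefix "pn", in lexicographic order: "pneyasz", "pneyec", "pneyhnr", "pneyivjyaa", "pneymkhd", "pneyq", "pneyyqtejh"
The 7th is pneyyqtejh.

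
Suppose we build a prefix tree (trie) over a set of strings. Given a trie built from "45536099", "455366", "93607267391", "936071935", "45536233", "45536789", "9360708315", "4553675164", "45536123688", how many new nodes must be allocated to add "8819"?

4

No existing word starts with "8", so every character of "8819" needs a new node.
4 − 0 = 4 new nodes.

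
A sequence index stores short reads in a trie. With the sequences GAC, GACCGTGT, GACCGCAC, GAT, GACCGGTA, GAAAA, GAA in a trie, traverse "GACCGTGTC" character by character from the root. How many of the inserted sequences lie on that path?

Walk "GACCGTGTC" from the root; an end-of-word marker is hit whenever a stored word is a prefix of "GACCGTGTC".
Prefixes of the query that are stored words: "GAC", "GACCGTGT"
Count: 2

2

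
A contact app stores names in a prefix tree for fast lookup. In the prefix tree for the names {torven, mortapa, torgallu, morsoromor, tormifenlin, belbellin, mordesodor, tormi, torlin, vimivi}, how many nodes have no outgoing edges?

A leaf is a node with no children — equivalently, the end of a word that is not a proper prefix of any other stored word.
Those words: "belbellin", "mordesodor", "morsoromor", "mortapa", "torgallu", "torlin", "tormifenlin", "torven", "vimivi"
Leaf count: 9

9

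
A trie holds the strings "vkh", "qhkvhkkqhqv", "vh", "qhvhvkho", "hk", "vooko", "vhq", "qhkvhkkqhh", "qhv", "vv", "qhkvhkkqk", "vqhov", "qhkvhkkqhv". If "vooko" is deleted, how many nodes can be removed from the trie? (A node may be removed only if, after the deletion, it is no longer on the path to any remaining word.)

After clearing the end-marker at "vooko", prune upward until reaching a node still needed by another word.
The suffix "ooko" (4 nodes) is used only by "vooko"; the node for "v" still has the child "k", so pruning stops there.
Nodes removed: 4

4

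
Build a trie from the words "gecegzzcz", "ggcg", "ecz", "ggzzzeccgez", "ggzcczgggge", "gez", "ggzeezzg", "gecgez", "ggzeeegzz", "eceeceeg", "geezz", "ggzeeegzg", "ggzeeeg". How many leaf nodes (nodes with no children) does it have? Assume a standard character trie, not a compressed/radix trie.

12

A leaf is a node with no children — equivalently, the end of a word that is not a proper prefix of any other stored word.
Those words: "eceeceeg", "ecz", "gecegzzcz", "gecgez", "geezz", "gez", "ggcg", "ggzcczgggge", "ggzeeegzg", "ggzeeegzz", "ggzeezzg", "ggzzzeccgez"
Leaf count: 12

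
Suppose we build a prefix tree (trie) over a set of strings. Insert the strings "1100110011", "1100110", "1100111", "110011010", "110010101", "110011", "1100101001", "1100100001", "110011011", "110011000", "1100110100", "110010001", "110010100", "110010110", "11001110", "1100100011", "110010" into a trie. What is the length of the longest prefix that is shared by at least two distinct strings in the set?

9

Look for the deepest trie node that still has at least two words in its subtree.
"110010001" and "1100100011" agree on "110010001" (9 characters) before diverging; nothing deeper is shared.
Longest shared-prefix length: 9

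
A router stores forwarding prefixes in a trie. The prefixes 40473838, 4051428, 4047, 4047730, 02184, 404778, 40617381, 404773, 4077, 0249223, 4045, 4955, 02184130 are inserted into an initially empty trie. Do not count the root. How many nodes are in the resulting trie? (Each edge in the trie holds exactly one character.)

Trace insertions, counting only characters that open a new branch:
  "40473838" → 8 new (4, 0, 4, 7, 3, 8, 3, 8)
  "4051428" → prefix "40" already present; 5 new (5, 1, 4, 2, 8)
  "4047" → prefix "4047" already present; 0 new (none)
  "4047730" → prefix "4047" already present; 3 new (7, 3, 0)
  "02184" → 5 new (0, 2, 1, 8, 4)
  "404778" → prefix "40477" already present; 1 new (8)
  "40617381" → prefix "40" already present; 6 new (6, 1, 7, 3, 8, 1)
  "404773" → prefix "404773" already present; 0 new (none)
  "4077" → prefix "40" already present; 2 new (7, 7)
  "0249223" → prefix "02" already present; 5 new (4, 9, 2, 2, 3)
  "4045" → prefix "404" already present; 1 new (5)
  "4955" → prefix "4" already present; 3 new (9, 5, 5)
  "02184130" → prefix "02184" already present; 3 new (1, 3, 0)
Total nodes = 8 + 5 + 0 + 3 + 5 + 1 + 6 + 0 + 2 + 5 + 1 + 3 + 3 = 42

42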